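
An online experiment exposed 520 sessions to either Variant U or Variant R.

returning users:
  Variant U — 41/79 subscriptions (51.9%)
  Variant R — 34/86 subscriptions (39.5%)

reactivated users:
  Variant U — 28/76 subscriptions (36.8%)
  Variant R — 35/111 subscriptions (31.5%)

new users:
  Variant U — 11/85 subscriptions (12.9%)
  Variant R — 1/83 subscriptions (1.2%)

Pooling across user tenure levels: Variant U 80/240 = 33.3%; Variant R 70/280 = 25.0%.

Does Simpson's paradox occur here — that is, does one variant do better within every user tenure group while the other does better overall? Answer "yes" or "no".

no

Within each user tenure level (returning users 51.9% vs 39.5%; reactivated users 36.8% vs 31.5%; new users 12.9% vs 1.2%), Variant U has the higher rate every time. Pooled: 33.3% vs 25.0% — Variant U has the higher rate overall. They agree.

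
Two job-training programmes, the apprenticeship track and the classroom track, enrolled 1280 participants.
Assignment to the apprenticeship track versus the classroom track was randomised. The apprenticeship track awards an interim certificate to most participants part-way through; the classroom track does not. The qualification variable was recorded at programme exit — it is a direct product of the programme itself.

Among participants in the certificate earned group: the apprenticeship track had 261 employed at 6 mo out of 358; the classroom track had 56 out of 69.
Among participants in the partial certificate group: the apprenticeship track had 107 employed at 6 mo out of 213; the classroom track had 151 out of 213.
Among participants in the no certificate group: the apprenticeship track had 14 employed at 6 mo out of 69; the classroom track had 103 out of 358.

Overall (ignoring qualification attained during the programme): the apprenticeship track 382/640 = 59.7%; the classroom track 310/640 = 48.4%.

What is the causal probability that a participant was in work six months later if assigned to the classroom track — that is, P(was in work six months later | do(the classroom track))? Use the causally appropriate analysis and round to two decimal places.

0.48

The distribution of qualification attained during the programme is itself part of what the programme does — it is an intermediate outcome. Holding it fixed would remove that part of the effect; the total effect is the pooled difference.
So P(outcome | do(the classroom track)) is just the pooled rate for the classroom track: 310/640 = 0.484.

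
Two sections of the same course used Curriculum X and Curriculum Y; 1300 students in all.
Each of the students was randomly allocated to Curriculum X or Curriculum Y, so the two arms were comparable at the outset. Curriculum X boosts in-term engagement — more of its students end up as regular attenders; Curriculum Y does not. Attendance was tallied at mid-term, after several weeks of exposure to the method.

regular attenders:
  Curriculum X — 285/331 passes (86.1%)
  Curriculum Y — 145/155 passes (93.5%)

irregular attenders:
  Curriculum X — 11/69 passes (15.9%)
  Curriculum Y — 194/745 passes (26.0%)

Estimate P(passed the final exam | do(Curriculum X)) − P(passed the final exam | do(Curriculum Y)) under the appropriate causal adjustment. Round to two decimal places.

+0.36

The stratified and pooled comparisons disagree (Curriculum Y wins within each mid-term attendance; Curriculum X wins overall), so the answer turns on the causal role of mid-term attendance.
The distribution of mid-term attendance is itself part of what the teaching method does — it is an intermediate outcome. Holding it fixed would remove that part of the effect; the total effect is the pooled difference.
The causal difference is the pooled difference: 0.740 − 0.377 = +0.363.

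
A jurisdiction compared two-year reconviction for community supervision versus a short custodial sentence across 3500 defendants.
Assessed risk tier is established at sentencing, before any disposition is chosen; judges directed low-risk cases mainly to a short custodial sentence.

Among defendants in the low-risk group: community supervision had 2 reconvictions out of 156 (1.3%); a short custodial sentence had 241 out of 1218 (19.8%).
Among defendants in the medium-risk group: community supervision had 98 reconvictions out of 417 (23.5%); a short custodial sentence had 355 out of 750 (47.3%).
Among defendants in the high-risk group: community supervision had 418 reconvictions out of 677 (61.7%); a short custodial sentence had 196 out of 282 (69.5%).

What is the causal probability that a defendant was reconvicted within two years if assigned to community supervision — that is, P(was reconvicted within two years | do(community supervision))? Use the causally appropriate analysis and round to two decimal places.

0.25

The stratified and pooled comparisons disagree (community supervision wins within each assessed risk tier; a short custodial sentence wins overall), so the answer turns on the causal role of assessed risk tier.
Assessed risk tier satisfies the back-door criterion: it is not a descendant of the disposition, and it blocks the spurious path from disposition to outcome. Adjusting for it (i.e., using the within-assessed risk tier rates) gives the causal effect.
Standardising community supervision to the population assessed risk tier mix: 0.393·2/156 + 0.333·98/417 + 0.274·418/677 = 0.253.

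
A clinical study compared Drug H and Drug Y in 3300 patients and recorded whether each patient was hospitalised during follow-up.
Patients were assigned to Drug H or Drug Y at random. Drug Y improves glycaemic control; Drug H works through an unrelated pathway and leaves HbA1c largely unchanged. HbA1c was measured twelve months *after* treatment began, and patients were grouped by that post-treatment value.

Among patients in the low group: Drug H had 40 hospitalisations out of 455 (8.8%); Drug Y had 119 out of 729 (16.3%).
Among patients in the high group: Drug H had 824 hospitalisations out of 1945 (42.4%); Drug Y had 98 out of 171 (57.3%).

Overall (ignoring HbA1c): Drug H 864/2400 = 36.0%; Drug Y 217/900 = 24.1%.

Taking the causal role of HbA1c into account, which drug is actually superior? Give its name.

The distribution of HbA1c is itself part of what the drug does — it is an intermediate outcome. Holding it fixed would remove that part of the effect; the total effect is the pooled difference.
Pooled: Drug H 36.0% vs Drug Y 24.1%; Drug Y is lower overall.

Drug Y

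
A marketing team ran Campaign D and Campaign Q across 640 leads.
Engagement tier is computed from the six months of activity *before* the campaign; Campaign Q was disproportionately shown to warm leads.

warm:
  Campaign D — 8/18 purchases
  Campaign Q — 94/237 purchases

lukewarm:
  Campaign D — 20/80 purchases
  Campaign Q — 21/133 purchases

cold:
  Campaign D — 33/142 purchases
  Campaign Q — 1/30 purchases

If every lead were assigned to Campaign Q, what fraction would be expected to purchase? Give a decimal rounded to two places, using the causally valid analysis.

0.22

Here engagement tier is a common cause — it drives both which campaign a case falls under and the outcome. The crude comparison mixes populations; the stratum-specific rates are the causally relevant ones.
Standardising Campaign Q to the population engagement tier mix: 0.398·94/237 + 0.333·21/133 + 0.269·1/30 = 0.220.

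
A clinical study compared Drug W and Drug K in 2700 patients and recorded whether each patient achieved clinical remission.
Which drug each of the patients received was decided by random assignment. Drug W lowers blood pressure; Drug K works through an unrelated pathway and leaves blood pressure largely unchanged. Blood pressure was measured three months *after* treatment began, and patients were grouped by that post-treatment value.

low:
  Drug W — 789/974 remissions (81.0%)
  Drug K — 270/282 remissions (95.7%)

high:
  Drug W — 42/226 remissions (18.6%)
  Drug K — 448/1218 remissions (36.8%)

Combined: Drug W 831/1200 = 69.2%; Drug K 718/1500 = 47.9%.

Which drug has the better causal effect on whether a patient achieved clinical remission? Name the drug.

Within every blood pressure level Drug K has the higher rate, yet pooled Drug W does — Simpson's reversal.
Blood pressure here is a post-treatment variable shaped by the drug; conditioning on it would introduce bias rather than remove it. The overall comparison is the causal one.
Pooled: Drug W 69.2% vs Drug K 47.9%; Drug W is higher overall.

Drug W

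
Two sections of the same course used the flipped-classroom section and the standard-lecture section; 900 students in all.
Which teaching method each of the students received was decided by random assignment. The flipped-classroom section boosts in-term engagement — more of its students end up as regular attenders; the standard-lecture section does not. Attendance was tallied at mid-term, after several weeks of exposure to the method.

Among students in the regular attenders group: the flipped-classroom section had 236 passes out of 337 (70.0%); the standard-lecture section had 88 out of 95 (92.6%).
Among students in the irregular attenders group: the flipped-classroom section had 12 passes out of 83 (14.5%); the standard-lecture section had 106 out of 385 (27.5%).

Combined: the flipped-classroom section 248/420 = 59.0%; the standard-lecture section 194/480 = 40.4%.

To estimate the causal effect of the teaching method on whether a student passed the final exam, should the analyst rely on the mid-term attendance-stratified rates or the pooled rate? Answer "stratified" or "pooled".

the standard-lecture section is higher inside every mid-term attendance stratum but the flipped-classroom section is higher in aggregate. Whether to stratify depends on how mid-term attendance relates to the teaching method.
Mid-term attendance here is a post-treatment variable shaped by the teaching method; conditioning on it would introduce bias rather than remove it. The overall comparison is the causal one.
Pooled: the flipped-classroom section 59.0% vs the standard-lecture section 40.4%; the flipped-classroom section is higher overall.

pooled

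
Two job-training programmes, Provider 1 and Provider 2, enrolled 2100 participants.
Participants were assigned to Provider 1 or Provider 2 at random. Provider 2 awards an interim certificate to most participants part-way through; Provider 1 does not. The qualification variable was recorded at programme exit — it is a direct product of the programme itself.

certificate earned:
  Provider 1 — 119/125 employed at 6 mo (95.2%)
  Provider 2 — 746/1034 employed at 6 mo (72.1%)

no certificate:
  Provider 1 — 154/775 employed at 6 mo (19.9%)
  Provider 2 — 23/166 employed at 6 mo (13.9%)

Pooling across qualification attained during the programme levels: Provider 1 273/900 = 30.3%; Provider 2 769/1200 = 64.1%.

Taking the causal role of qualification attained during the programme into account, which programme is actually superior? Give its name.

Provider 2

Qualification attained during the programme here is a post-treatment variable shaped by the programme; conditioning on it would introduce bias rather than remove it. The overall comparison is the causal one.
Pooled: Provider 1 30.3% vs Provider 2 64.1%; Provider 2 is higher overall.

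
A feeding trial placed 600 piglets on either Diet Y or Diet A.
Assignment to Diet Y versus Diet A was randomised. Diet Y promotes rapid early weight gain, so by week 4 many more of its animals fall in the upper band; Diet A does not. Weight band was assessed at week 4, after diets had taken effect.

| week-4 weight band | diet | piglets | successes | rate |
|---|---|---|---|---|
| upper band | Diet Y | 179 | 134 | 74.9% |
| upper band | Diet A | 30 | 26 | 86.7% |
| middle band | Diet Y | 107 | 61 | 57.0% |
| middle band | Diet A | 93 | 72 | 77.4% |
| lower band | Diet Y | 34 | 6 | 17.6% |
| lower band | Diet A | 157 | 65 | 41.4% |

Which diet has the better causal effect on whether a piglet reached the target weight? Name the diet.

Week-4 weight band is recorded after the diet and is itself shifted by it — it sits on the causal path from diet to outcome. Conditioning on a mediator would strip out part of the effect we want; the pooled comparison gives the total causal effect.
Pooled: Diet Y 62.8% vs Diet A 58.2%; Diet Y is higher overall.

Diet Y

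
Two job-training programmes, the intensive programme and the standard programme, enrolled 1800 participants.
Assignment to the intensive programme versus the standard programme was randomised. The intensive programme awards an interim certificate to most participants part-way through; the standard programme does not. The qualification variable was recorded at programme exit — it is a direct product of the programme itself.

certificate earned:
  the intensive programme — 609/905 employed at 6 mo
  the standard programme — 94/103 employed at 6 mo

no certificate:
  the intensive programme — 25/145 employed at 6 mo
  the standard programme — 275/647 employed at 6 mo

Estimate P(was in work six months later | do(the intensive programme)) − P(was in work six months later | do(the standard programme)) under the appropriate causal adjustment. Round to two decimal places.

the standard programme is higher inside every qualification attained during the programme stratum but the intensive programme is higher in aggregate. Whether to stratify depends on how qualification attained during the programme relates to the programme.
Qualification attained during the programme lies on the pathway programme → qualification attained during the programme → outcome, so adjusting for it blocks the indirect effect. For the total causal effect of programme, use the unadjusted pooled rates.
The causal difference is the pooled difference: 0.604 − 0.492 = +0.112.

+0.11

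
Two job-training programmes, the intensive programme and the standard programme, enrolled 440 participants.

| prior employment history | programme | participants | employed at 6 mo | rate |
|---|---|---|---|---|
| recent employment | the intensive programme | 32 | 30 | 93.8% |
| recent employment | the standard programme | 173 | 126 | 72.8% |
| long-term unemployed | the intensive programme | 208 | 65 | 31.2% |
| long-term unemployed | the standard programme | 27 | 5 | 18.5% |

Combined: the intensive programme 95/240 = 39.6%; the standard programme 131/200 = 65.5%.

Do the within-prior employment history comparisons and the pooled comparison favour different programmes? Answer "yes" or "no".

yes

Within each prior employment history level (recent employment 93.8% vs 72.8%; long-term unemployed 31.2% vs 18.5%), the intensive programme has the higher rate every time. Pooled: 39.6% vs 65.5% — the standard programme has the higher rate overall. The two comparisons disagree.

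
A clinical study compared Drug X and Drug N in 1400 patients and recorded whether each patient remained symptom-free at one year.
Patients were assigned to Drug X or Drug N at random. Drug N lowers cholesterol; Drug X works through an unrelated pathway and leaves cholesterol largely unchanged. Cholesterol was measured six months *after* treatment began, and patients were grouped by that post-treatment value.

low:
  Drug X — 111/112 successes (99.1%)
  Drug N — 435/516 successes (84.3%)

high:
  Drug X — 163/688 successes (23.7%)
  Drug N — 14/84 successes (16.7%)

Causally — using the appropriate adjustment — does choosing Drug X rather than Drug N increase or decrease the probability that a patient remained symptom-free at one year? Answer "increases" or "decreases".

decreases

Within every cholesterol level Drug X has the higher rate, yet pooled Drug N does — Simpson's reversal.
Cholesterol here is a post-treatment variable shaped by the drug; conditioning on it would introduce bias rather than remove it. The overall comparison is the causal one.
Pooled: Drug X 34.2% vs Drug N 74.8%; Drug N is higher overall.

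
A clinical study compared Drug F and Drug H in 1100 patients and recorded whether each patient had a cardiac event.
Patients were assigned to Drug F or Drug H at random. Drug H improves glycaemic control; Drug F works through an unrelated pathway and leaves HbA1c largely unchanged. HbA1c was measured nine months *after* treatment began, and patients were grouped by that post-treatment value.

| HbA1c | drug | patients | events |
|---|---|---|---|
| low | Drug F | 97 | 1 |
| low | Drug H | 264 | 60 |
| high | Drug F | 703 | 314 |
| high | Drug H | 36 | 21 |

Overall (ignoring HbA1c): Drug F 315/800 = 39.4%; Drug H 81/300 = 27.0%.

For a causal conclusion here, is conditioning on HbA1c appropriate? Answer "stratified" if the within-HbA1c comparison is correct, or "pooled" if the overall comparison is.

The distribution of HbA1c is itself part of what the drug does — it is an intermediate outcome. Holding it fixed would remove that part of the effect; the total effect is the pooled difference.
Pooled: Drug F 39.4% vs Drug H 27.0%; Drug H is lower overall.

pooled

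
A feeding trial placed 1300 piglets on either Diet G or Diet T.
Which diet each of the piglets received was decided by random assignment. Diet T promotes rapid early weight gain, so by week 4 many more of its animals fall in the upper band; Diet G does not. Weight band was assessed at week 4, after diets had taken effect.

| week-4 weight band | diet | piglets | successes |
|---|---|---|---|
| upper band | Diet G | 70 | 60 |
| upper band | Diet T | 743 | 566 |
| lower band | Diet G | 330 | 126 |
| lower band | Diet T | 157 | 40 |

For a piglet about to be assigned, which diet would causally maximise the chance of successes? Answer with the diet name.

Diet T

Diet G is higher inside every week-4 weight band stratum but Diet T is higher in aggregate. Whether to stratify depends on how week-4 weight band relates to the diet.
Because the diet influences week-4 weight band, week-4 weight band is a post-treatment mediator, not a confounder. Stratifying on it would bias the estimate; the causal effect is the crude pooled difference.
Pooled: Diet G 46.5% vs Diet T 67.3%; Diet T is higher overall.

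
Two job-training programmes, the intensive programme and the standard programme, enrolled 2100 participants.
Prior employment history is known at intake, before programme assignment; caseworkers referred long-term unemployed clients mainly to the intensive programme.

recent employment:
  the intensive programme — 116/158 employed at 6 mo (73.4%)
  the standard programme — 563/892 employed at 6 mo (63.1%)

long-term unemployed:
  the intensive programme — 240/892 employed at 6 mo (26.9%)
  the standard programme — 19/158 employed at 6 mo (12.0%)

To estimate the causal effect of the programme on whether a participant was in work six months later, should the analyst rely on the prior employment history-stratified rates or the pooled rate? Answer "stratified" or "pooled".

stratified

Prior employment history satisfies the back-door criterion: it is not a descendant of the programme, and it blocks the spurious path from programme to outcome. Adjusting for it (i.e., using the within-prior employment history rates) gives the causal effect.
Within each level — recent employment: 73.4% vs 63.1%; long-term unemployed: 26.9% vs 12.0% — the intensive programme is higher every time.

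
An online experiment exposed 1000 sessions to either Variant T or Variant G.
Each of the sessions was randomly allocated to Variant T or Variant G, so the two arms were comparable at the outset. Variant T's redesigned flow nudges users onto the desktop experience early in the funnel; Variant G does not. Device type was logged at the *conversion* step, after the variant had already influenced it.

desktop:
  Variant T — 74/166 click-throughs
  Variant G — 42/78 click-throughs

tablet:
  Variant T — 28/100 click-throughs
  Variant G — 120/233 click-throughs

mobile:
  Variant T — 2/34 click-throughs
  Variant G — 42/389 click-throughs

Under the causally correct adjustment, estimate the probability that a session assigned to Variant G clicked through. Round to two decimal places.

0.29

Device type is recorded after the variant and is itself shifted by it — it sits on the causal path from variant to outcome. Conditioning on a mediator would strip out part of the effect we want; the pooled comparison gives the total causal effect.
So P(outcome | do(Variant G)) is just the pooled rate for Variant G: 204/700 = 0.291.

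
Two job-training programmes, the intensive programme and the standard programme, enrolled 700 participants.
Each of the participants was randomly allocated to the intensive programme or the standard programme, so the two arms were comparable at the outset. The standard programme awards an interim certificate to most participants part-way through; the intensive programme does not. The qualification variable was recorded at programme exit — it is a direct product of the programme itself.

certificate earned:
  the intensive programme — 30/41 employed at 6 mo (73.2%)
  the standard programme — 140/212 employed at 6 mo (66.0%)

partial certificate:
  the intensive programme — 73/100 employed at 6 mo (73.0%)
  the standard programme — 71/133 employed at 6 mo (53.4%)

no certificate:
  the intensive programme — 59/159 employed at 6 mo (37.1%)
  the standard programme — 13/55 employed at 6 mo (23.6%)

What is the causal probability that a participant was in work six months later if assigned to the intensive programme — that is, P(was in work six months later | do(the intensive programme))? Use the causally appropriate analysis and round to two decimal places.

The stratified and pooled comparisons disagree (the intensive programme wins within each qualification attained during the programme; the standard programme wins overall), so the answer turns on the causal role of qualification attained during the programme.
The distribution of qualification attained during the programme is itself part of what the programme does — it is an intermediate outcome. Holding it fixed would remove that part of the effect; the total effect is the pooled difference.
So P(outcome | do(the intensive programme)) is just the pooled rate for the intensive programme: 162/300 = 0.540.

0.54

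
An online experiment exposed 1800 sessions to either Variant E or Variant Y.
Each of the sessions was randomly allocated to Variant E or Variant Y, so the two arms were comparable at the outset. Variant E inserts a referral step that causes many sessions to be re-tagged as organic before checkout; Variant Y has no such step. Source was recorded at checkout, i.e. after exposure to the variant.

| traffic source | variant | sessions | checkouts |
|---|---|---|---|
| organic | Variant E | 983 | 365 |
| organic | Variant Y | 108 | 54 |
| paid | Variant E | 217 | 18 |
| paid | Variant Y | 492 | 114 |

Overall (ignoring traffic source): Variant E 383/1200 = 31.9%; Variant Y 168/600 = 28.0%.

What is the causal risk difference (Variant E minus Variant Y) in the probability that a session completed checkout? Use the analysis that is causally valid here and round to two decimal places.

The stratified and pooled comparisons disagree (Variant Y wins within each traffic source; Variant E wins overall), so the answer turns on the causal role of traffic source.
Traffic source here is a post-treatment variable shaped by the variant; conditioning on it would introduce bias rather than remove it. The overall comparison is the causal one.
The causal difference is the pooled difference: 0.319 − 0.280 = +0.039.

+0.04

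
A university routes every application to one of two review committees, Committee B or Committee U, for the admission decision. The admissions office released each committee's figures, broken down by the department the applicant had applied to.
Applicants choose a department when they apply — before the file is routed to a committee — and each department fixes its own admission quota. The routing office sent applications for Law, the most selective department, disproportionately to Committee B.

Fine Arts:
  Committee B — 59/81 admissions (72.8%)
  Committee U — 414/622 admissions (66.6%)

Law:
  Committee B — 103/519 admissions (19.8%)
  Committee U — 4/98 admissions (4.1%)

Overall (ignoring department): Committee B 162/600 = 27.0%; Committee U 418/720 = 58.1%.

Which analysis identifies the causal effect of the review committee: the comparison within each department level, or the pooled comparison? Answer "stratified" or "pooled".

stratified

Within every department level Committee B has the higher rate, yet pooled Committee U does — Simpson's reversal.
The imbalance in department arose from how applicants were allocated, not from anything the review committee did; and department independently affects the outcome. The pooled gap is confounded — condition on department.
Within each level — Fine Arts: 72.8% vs 66.6%; Law: 19.8% vs 4.1% — Committee B is higher every time.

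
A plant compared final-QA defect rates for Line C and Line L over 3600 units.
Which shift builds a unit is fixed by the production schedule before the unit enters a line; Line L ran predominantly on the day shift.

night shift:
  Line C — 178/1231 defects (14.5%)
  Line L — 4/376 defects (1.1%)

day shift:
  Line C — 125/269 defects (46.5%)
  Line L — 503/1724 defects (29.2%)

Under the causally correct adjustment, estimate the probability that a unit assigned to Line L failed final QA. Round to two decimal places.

0.17

Within every shift level Line L has the lower rate, yet pooled Line C does — Simpson's reversal.
Shift satisfies the back-door criterion: it is not a descendant of the line, and it blocks the spurious path from line to outcome. Adjusting for it (i.e., using the within-shift rates) gives the causal effect.
Standardising Line L to the population shift mix: 0.446·4/376 + 0.554·503/1724 = 0.166.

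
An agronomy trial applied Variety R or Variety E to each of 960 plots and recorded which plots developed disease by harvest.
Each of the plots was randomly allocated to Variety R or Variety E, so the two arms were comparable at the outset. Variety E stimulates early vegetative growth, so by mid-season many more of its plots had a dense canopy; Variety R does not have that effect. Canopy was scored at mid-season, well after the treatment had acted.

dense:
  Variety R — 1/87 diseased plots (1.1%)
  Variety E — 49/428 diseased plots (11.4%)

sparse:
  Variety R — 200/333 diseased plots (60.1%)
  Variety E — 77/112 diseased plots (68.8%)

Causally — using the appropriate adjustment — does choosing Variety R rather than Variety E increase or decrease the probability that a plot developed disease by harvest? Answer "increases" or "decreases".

increases

The stratified and pooled comparisons disagree (Variety R wins within each mid-season canopy; Variety E wins overall), so the answer turns on the causal role of mid-season canopy.
Mid-season canopy lies on the pathway variety → mid-season canopy → outcome, so adjusting for it blocks the indirect effect. For the total causal effect of variety, use the unadjusted pooled rates.
Pooled: Variety R 47.9% vs Variety E 23.3%; Variety E is lower overall.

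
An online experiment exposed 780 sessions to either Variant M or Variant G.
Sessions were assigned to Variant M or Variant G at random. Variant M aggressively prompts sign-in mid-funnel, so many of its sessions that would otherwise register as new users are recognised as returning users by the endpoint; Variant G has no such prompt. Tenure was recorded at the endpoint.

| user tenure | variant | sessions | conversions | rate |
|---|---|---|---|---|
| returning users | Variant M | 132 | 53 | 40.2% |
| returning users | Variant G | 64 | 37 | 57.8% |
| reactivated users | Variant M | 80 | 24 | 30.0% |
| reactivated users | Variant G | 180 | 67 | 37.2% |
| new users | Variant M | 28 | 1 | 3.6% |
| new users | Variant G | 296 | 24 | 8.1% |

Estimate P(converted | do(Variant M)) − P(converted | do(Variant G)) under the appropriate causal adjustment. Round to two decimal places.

+0.09

The stratified and pooled comparisons disagree (Variant G wins within each user tenure; Variant M wins overall), so the answer turns on the causal role of user tenure.
User tenure is recorded after the variant and is itself shifted by it — it sits on the causal path from variant to outcome. Conditioning on a mediator would strip out part of the effect we want; the pooled comparison gives the total causal effect.
The causal difference is the pooled difference: 0.325 − 0.237 = +0.088.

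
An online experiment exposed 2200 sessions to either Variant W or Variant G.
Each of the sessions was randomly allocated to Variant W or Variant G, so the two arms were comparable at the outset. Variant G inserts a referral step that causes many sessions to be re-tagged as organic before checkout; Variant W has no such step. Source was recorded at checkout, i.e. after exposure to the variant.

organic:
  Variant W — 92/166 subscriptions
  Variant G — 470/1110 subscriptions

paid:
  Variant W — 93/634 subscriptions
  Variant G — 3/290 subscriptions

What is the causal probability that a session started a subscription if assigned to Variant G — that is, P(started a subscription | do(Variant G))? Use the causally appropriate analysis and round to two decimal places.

0.34

Traffic source lies on the pathway variant → traffic source → outcome, so adjusting for it blocks the indirect effect. For the total causal effect of variant, use the unadjusted pooled rates.
So P(outcome | do(Variant G)) is just the pooled rate for Variant G: 473/1400 = 0.338.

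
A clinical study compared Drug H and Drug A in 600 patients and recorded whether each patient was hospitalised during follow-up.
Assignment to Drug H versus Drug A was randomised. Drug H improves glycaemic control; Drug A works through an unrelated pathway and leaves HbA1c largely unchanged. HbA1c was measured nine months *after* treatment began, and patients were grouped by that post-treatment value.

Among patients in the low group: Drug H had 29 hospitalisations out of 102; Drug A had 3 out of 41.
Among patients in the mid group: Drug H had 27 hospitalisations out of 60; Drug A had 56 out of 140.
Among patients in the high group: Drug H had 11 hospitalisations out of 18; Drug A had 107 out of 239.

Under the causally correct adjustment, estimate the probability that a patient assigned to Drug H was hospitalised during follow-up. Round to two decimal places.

The HbA1c-specific comparison favours Drug A throughout, but the pooled figures favour Drug H. The question is whether to condition on HbA1c.
HbA1c is downstream of the drug. One should not condition on a consequence of treatment, so the overall rates are the right comparison.
So P(outcome | do(Drug H)) is just the pooled rate for Drug H: 67/180 = 0.372.

0.37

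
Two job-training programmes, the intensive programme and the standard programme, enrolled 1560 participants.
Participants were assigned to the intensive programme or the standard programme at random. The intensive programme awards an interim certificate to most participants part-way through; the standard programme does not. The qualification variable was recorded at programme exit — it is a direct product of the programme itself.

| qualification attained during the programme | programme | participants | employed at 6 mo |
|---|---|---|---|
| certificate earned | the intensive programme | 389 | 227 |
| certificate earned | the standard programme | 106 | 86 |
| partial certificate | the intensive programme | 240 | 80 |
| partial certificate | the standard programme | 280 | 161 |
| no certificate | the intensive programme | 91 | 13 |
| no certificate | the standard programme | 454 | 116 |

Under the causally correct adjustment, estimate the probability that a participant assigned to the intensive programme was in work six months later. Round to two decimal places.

0.44

Within every qualification attained during the programme level the standard programme has the higher rate, yet pooled the intensive programme does — Simpson's reversal.
Stratifying would compare programmes among participants the programmes themselves sorted into qualification attained during the programme groups — a form of selection on an intermediate. The unconditioned pooled rates give the total causal effect.
So P(outcome | do(the intensive programme)) is just the pooled rate for the intensive programme: 320/720 = 0.444.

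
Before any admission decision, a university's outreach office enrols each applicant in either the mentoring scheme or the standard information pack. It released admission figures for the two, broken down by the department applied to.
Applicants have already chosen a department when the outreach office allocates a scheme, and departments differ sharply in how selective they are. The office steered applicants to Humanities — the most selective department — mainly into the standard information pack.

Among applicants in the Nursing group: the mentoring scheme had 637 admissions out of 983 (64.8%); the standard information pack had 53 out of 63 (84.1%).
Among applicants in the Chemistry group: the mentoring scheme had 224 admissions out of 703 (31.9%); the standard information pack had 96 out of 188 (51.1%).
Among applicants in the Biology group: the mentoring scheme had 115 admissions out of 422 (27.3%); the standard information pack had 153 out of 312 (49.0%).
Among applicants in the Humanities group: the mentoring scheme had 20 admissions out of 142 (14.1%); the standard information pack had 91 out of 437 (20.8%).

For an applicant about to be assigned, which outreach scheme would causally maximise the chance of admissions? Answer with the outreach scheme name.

The imbalance in department arose from how applicants were allocated, not from anything the outreach scheme did; and department independently affects the outcome. The pooled gap is confounded — condition on department.
Within each level — Nursing: 64.8% vs 84.1%; Chemistry: 31.9% vs 51.1%; Biology: 27.3% vs 49.0%; Humanities: 14.1% vs 20.8% — the standard information pack is higher every time.

the standard information pack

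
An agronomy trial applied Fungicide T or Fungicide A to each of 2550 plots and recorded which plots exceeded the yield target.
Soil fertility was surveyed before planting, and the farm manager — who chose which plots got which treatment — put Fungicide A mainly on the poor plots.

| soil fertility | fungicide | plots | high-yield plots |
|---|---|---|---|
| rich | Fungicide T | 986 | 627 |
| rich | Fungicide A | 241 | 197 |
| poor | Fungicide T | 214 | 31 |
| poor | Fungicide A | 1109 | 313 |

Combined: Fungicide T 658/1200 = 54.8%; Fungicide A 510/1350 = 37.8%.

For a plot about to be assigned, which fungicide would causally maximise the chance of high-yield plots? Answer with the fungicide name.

Fungicide A

The soil fertility-specific comparison favours Fungicide A throughout, but the pooled figures favour Fungicide T. The question is whether to condition on soil fertility.
Soil fertility satisfies the back-door criterion: it is not a descendant of the fungicide, and it blocks the spurious path from fungicide to outcome. Adjusting for it (i.e., using the within-soil fertility rates) gives the causal effect.
Within each level — rich: 63.6% vs 81.7%; poor: 14.5% vs 28.2% — Fungicide A is higher every time.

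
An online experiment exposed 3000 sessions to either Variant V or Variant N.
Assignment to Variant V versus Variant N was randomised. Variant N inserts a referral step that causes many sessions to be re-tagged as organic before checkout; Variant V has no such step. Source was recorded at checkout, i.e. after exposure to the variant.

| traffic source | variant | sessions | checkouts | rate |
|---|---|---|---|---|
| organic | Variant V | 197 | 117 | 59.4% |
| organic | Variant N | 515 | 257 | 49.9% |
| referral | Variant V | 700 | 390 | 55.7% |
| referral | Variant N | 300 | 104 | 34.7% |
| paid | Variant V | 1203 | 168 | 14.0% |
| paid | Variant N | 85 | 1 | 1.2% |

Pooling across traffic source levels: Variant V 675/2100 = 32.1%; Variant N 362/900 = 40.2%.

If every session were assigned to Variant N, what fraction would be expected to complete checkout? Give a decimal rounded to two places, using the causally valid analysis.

Traffic source is recorded after the variant and is itself shifted by it — it sits on the causal path from variant to outcome. Conditioning on a mediator would strip out part of the effect we want; the pooled comparison gives the total causal effect.
So P(outcome | do(Variant N)) is just the pooled rate for Variant N: 362/900 = 0.402.

0.40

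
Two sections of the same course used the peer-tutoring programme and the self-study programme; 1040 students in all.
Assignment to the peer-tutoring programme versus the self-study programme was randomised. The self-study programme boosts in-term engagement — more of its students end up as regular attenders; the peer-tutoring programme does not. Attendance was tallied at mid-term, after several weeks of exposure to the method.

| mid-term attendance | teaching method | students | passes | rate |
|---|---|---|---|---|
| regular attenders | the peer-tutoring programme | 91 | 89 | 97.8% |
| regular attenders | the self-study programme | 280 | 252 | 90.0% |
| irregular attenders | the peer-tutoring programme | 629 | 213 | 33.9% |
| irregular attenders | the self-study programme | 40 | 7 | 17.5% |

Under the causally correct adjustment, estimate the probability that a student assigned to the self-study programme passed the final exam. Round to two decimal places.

Within every mid-term attendance level the peer-tutoring programme has the higher rate, yet pooled the self-study programme does — Simpson's reversal.
Mid-term attendance is downstream of the teaching method. One should not condition on a consequence of treatment, so the overall rates are the right comparison.
So P(outcome | do(the self-study programme)) is just the pooled rate for the self-study programme: 259/320 = 0.809.

0.81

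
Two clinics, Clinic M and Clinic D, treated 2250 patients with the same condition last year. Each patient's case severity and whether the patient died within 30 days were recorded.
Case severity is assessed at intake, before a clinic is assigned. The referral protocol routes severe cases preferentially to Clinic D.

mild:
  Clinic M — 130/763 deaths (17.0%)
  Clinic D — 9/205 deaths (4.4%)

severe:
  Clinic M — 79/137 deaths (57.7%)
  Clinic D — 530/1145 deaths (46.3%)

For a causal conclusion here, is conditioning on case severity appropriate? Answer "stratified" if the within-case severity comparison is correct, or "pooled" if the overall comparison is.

The stratified and pooled comparisons disagree (Clinic D wins within each case severity; Clinic M wins overall), so the answer turns on the causal role of case severity.
Since case severity is a pre-existing factor (not a product of the clinic) and it affects the outcome on its own, it is a confounder. The stratified rates, not the pooled rate, identify the causal effect.
Within each level — mild: 17.0% vs 4.4%; severe: 57.7% vs 46.3% — Clinic D is lower every time.

stratified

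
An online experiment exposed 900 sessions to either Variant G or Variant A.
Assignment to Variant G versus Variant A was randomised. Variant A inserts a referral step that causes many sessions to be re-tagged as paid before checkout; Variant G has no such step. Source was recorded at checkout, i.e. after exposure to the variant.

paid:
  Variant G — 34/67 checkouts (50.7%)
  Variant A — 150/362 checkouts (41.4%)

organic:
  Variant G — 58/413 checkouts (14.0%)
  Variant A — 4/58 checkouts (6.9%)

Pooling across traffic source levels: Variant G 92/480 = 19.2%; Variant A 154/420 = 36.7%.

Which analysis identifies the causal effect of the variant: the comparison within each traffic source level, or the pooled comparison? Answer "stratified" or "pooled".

pooled

The stratified and pooled comparisons disagree (Variant G wins within each traffic source; Variant A wins overall), so the answer turns on the causal role of traffic source.
Stratifying would compare variants among sessions the variants themselves sorted into traffic source groups — a form of selection on an intermediate. The unconditioned pooled rates give the total causal effect.
Pooled: Variant G 19.2% vs Variant A 36.7%; Variant A is higher overall.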